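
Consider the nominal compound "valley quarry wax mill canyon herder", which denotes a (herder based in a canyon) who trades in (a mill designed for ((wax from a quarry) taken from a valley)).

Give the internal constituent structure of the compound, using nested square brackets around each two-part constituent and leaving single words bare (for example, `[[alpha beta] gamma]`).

[[[valley [quarry wax]] mill] [canyon herder]]

The outermost head in the paraphrase is "herder" (specifically "canyon herder"), modified by "valley quarry wax mill".
Inside "valley quarry wax mill": head "mill", modifier "valley quarry wax".
Inside "valley quarry wax": head "wax" (specifically "quarry wax"), modifier "valley".
Inside "quarry wax": head "wax", modifier "quarry".
Inside "canyon herder": head "herder", modifier "canyon".
Assembled: [[[valley [quarry wax]] mill] [canyon herder]].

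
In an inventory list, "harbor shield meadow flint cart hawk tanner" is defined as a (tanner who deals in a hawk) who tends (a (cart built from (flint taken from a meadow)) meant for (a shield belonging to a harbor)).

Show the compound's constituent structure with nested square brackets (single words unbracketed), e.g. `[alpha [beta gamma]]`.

[[[harbor shield] [[meadow flint] cart]] [hawk tanner]]

Whole compound: head "tanner" (specifically "hawk tanner"), modifier "harbor shield meadow flint cart".
Inside "harbor shield meadow flint cart": head "cart" (specifically "meadow flint cart"), modifier "harbor shield".
Inside "harbor shield": head "shield", modifier "harbor".
Inside "meadow flint cart": head "cart", modifier "meadow flint".
Inside "meadow flint": head "flint", modifier "meadow".
Inside "hawk tanner": head "tanner", modifier "hawk".
So the structure is [[[harbor shield] [[meadow flint] cart]] [hawk tanner]].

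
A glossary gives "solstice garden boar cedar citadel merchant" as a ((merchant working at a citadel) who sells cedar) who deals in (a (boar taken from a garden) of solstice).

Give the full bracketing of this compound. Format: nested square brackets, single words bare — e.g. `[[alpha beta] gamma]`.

The outermost head in the paraphrase is "merchant" (specifically "cedar citadel merchant"), modified by "solstice garden boar".
Inside "solstice garden boar": head "boar" (specifically "garden boar"), modifier "solstice".
Inside "garden boar": head "boar", modifier "garden".
Inside "cedar citadel merchant": head "merchant" (specifically "citadel merchant"), modifier "cedar".
Inside "citadel merchant": head "merchant", modifier "citadel".
So the structure is [[solstice [garden boar]] [cedar [citadel merchant]]].

[[solstice [garden boar]] [cedar [citadel merchant]]]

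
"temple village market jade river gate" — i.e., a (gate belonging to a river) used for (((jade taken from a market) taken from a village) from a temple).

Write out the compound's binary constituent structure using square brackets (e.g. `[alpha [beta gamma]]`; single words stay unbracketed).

The outermost head in the paraphrase is "gate" (specifically "river gate"), modified by "temple village market jade".
"temple village market jade" → head "jade" (specifically "village market jade"), modifier "temple".
"village market jade" → head "jade" (specifically "market jade"), modifier "village".
"market jade" → head "jade", modifier "market".
"river gate" → head "gate", modifier "river".
Assembled: [[temple [village [market jade]]] [river gate]].

[[temple [village [market jade]]] [river gate]]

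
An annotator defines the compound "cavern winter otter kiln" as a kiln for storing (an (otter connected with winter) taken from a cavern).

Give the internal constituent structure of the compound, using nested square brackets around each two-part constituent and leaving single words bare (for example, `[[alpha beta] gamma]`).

[[cavern [winter otter]] kiln]

At the top level: head "kiln"; modifier "cavern winter otter".
Within "cavern winter otter", the head is "otter" (specifically "winter otter") and the modifier is "cavern".
Within "winter otter", the head is "otter" and the modifier is "winter".
Putting it together: [[cavern [winter otter]] kiln].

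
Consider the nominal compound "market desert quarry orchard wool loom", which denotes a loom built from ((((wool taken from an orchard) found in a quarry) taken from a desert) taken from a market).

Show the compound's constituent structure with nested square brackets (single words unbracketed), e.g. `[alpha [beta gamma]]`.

The outermost head in the paraphrase is "loom", modified by "market desert quarry orchard wool".
Within "market desert quarry orchard wool", the head is "wool" (specifically "desert quarry orchard wool") and the modifier is "market".
Within "desert quarry orchard wool", the head is "wool" (specifically "quarry orchard wool") and the modifier is "desert".
Within "quarry orchard wool", the head is "wool" (specifically "orchard wool") and the modifier is "quarry".
Within "orchard wool", the head is "wool" and the modifier is "orchard".
Assembled: [[market [desert [quarry [orchard wool]]]] loom].

[[market [desert [quarry [orchard wool]]]] loom]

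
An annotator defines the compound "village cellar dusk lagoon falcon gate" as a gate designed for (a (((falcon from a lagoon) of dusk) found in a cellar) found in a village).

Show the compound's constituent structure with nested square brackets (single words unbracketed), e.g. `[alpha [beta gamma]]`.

The outermost head in the paraphrase is "gate", modified by "village cellar dusk lagoon falcon".
"village cellar dusk lagoon falcon" → head "falcon" (specifically "cellar dusk lagoon falcon"), modifier "village".
"cellar dusk lagoon falcon" → head "falcon" (specifically "dusk lagoon falcon"), modifier "cellar".
"dusk lagoon falcon" → head "falcon" (specifically "lagoon falcon"), modifier "dusk".
"lagoon falcon" → head "falcon", modifier "lagoon".
So the structure is [[village [cellar [dusk [lagoon falcon]]]] gate].

[[village [cellar [dusk [lagoon falcon]]]] gate]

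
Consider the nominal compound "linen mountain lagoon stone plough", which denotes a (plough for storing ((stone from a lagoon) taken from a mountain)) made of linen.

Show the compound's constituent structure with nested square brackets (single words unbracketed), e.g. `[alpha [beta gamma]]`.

[linen [[mountain [lagoon stone]] plough]]

The outermost head in the paraphrase is "plough" (specifically "mountain lagoon stone plough"), modified by "linen".
Within "mountain lagoon stone plough", the head is "plough" and the modifier is "mountain lagoon stone".
Within "mountain lagoon stone", the head is "stone" (specifically "lagoon stone") and the modifier is "mountain".
Within "lagoon stone", the head is "stone" and the modifier is "lagoon".
Putting it together: [linen [[mountain [lagoon stone]] plough]].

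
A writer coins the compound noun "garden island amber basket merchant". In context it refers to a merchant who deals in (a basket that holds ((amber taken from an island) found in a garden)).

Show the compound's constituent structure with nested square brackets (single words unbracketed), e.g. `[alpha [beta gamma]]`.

[[[garden [island amber]] basket] merchant]

At the top level: head "merchant"; modifier "garden island amber basket".
Inside "garden island amber basket": head "basket", modifier "garden island amber".
Inside "garden island amber": head "amber" (specifically "island amber"), modifier "garden".
Inside "island amber": head "amber", modifier "island".
So the structure is [[[garden [island amber]] basket] merchant].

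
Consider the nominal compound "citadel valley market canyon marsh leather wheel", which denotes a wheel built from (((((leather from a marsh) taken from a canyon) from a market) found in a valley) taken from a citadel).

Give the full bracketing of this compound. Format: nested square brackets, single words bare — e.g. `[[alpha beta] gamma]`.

Whole compound: head "wheel", modifier "citadel valley market canyon marsh leather".
Within "citadel valley market canyon marsh leather", the head is "leather" (specifically "valley market canyon marsh leather") and the modifier is "citadel".
Within "valley market canyon marsh leather", the head is "leather" (specifically "market canyon marsh leather") and the modifier is "valley".
Within "market canyon marsh leather", the head is "leather" (specifically "canyon marsh leather") and the modifier is "market".
Within "canyon marsh leather", the head is "leather" (specifically "marsh leather") and the modifier is "canyon".
Within "marsh leather", the head is "leather" and the modifier is "marsh".
Assembled: [[citadel [valley [market [canyon [marsh leather]]]]] wheel].

[[citadel [valley [market [canyon [marsh leather]]]]] wheel]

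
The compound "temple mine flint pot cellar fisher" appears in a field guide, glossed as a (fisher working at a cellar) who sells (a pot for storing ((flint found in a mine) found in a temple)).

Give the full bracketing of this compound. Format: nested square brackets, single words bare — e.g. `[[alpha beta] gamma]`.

[[[temple [mine flint]] pot] [cellar fisher]]

Whole compound: head "fisher" (specifically "cellar fisher"), modifier "temple mine flint pot".
Within "temple mine flint pot", the head is "pot" and the modifier is "temple mine flint".
Within "temple mine flint", the head is "flint" (specifically "mine flint") and the modifier is "temple".
Within "mine flint", the head is "flint" and the modifier is "mine".
Within "cellar fisher", the head is "fisher" and the modifier is "cellar".
So the structure is [[[temple [mine flint]] pot] [cellar fisher]].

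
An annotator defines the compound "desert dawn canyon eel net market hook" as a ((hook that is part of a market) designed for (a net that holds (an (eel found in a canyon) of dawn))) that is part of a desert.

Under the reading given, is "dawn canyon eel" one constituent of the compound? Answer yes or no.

The paraphrase groups the words so that "dawn canyon eel" is one unit: it corresponds to a single parenthesized sub-phrase.
The full structure is [desert [[[dawn [canyon eel]] net] [market hook]]], in which [dawn canyon eel] is a constituent.

yes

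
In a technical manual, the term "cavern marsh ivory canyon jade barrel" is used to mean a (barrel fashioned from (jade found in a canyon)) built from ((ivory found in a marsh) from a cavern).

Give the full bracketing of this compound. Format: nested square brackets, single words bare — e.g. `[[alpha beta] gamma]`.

[[cavern [marsh ivory]] [[canyon jade] barrel]]

Whole compound: head "barrel" (specifically "canyon jade barrel"), modifier "cavern marsh ivory".
Within "cavern marsh ivory", the head is "ivory" (specifically "marsh ivory") and the modifier is "cavern".
Within "marsh ivory", the head is "ivory" and the modifier is "marsh".
Within "canyon jade barrel", the head is "barrel" and the modifier is "canyon jade".
Within "canyon jade", the head is "jade" and the modifier is "canyon".
So the structure is [[cavern [marsh ivory]] [[canyon jade] barrel]].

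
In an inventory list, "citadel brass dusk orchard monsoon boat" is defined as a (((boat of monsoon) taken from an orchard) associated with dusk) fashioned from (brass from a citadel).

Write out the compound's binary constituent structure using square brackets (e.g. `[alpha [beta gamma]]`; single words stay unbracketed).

[[citadel brass] [dusk [orchard [monsoon boat]]]]

Whole compound: head "boat" (specifically "dusk orchard monsoon boat"), modifier "citadel brass".
"citadel brass" → head "brass", modifier "citadel".
"dusk orchard monsoon boat" → head "boat" (specifically "orchard monsoon boat"), modifier "dusk".
"orchard monsoon boat" → head "boat" (specifically "monsoon boat"), modifier "orchard".
"monsoon boat" → head "boat", modifier "monsoon".
Assembled: [[citadel brass] [dusk [orchard [monsoon boat]]]].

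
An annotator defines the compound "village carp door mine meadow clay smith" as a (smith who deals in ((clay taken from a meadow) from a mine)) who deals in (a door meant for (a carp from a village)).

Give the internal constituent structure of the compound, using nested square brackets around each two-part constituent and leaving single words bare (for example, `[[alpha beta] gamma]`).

The outermost head in the paraphrase is "smith" (specifically "mine meadow clay smith"), modified by "village carp door".
"village carp door" → head "door", modifier "village carp".
"village carp" → head "carp", modifier "village".
"mine meadow clay smith" → head "smith", modifier "mine meadow clay".
"mine meadow clay" → head "clay" (specifically "meadow clay"), modifier "mine".
"meadow clay" → head "clay", modifier "meadow".
Putting it together: [[[village carp] door] [[mine [meadow clay]] smith]].

[[[village carp] door] [[mine [meadow clay]] smith]]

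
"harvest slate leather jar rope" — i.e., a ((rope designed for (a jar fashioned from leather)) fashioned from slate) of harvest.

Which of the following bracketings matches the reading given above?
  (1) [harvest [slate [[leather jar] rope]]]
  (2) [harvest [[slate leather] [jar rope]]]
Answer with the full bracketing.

The paraphrase's head is the "rope" part ("slate leather jar rope"); its modifier is "harvest".
That top-level split, carried through the inner groups, gives [harvest [slate [[leather jar] rope]]].

[harvest [slate [[leather jar] rope]]]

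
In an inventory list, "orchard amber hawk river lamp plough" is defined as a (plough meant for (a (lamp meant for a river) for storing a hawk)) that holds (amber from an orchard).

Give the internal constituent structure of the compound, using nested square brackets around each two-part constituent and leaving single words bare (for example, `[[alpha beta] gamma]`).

Whole compound: head "plough" (specifically "hawk river lamp plough"), modifier "orchard amber".
"orchard amber" → head "amber", modifier "orchard".
"hawk river lamp plough" → head "plough", modifier "hawk river lamp".
"hawk river lamp" → head "lamp" (specifically "river lamp"), modifier "hawk".
"river lamp" → head "lamp", modifier "river".
Assembled: [[orchard amber] [[hawk [river lamp]] plough]].

[[orchard amber] [[hawk [river lamp]] plough]]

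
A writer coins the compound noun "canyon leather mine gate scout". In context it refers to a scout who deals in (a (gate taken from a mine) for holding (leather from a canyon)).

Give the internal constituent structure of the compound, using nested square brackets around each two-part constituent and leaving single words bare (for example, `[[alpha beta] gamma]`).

[[[canyon leather] [mine gate]] scout]

Whole compound: head "scout", modifier "canyon leather mine gate".
Within "canyon leather mine gate", the head is "gate" (specifically "mine gate") and the modifier is "canyon leather".
Within "canyon leather", the head is "leather" and the modifier is "canyon".
Within "mine gate", the head is "gate" and the modifier is "mine".
Assembled: [[[canyon leather] [mine gate]] scout].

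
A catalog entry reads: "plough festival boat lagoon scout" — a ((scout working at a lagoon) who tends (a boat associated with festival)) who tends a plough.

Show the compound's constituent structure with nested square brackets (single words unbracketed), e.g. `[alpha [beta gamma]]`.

[plough [[festival boat] [lagoon scout]]]

Whole compound: head "scout" (specifically "festival boat lagoon scout"), modifier "plough".
Within "festival boat lagoon scout", the head is "scout" (specifically "lagoon scout") and the modifier is "festival boat".
Within "festival boat", the head is "boat" and the modifier is "festival".
Within "lagoon scout", the head is "scout" and the modifier is "lagoon".
Putting it together: [plough [[festival boat] [lagoon scout]]].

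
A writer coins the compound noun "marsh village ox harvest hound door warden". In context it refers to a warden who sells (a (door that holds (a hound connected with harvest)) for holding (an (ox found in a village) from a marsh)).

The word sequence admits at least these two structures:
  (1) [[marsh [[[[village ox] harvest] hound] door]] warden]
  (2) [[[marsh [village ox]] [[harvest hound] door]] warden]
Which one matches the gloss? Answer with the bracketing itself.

The paraphrase's head is the "warden" part ("warden"); its modifier is "marsh village ox harvest hound door".
That top-level split, carried through the inner groups, gives [[[marsh [village ox]] [[harvest hound] door]] warden].

[[[marsh [village ox]] [[harvest hound] door]] warden]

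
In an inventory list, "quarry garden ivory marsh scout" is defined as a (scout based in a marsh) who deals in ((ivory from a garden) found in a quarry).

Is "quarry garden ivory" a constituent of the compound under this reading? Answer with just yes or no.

The paraphrase groups the words so that "quarry garden ivory" is one unit: it corresponds to a single parenthesized sub-phrase.
The full structure is [[quarry [garden ivory]] [marsh scout]], in which [quarry garden ivory] is a constituent.

yes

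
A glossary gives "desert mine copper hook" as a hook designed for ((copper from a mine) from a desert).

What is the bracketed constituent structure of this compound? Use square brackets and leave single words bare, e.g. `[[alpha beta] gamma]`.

[[desert [mine copper]] hook]

Whole compound: head "hook", modifier "desert mine copper".
Within "desert mine copper", the head is "copper" (specifically "mine copper") and the modifier is "desert".
Within "mine copper", the head is "copper" and the modifier is "mine".
Assembled: [[desert [mine copper]] hook].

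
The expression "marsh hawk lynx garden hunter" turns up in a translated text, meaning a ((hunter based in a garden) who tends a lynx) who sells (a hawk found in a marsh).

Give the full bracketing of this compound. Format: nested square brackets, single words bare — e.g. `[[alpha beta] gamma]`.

At the top level: head "hunter" (specifically "lynx garden hunter"); modifier "marsh hawk".
Within "marsh hawk", the head is "hawk" and the modifier is "marsh".
Within "lynx garden hunter", the head is "hunter" (specifically "garden hunter") and the modifier is "lynx".
Within "garden hunter", the head is "hunter" and the modifier is "garden".
So the structure is [[marsh hawk] [lynx [garden hunter]]].

[[marsh hawk] [lynx [garden hunter]]]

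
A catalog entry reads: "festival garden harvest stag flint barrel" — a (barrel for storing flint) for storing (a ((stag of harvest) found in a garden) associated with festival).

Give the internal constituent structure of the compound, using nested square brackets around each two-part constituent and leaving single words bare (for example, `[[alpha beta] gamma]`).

[[festival [garden [harvest stag]]] [flint barrel]]

At the top level: head "barrel" (specifically "flint barrel"); modifier "festival garden harvest stag".
Inside "festival garden harvest stag": head "stag" (specifically "garden harvest stag"), modifier "festival".
Inside "garden harvest stag": head "stag" (specifically "harvest stag"), modifier "garden".
Inside "harvest stag": head "stag", modifier "harvest".
Inside "flint barrel": head "barrel", modifier "flint".
Assembled: [[festival [garden [harvest stag]]] [flint barrel]].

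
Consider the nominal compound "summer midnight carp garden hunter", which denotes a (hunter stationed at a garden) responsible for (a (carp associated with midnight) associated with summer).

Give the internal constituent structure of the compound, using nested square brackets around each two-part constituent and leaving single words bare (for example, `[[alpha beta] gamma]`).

At the top level: head "hunter" (specifically "garden hunter"); modifier "summer midnight carp".
"summer midnight carp" → head "carp" (specifically "midnight carp"), modifier "summer".
"midnight carp" → head "carp", modifier "midnight".
"garden hunter" → head "hunter", modifier "garden".
Putting it together: [[summer [midnight carp]] [garden hunter]].

[[summer [midnight carp]] [garden hunter]]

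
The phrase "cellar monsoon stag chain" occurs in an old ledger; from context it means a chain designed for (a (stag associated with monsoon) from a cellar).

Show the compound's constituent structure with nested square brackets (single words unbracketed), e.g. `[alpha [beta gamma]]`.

The outermost head in the paraphrase is "chain", modified by "cellar monsoon stag".
Inside "cellar monsoon stag": head "stag" (specifically "monsoon stag"), modifier "cellar".
Inside "monsoon stag": head "stag", modifier "monsoon".
So the structure is [[cellar [monsoon stag]] chain].

[[cellar [monsoon stag]] chain]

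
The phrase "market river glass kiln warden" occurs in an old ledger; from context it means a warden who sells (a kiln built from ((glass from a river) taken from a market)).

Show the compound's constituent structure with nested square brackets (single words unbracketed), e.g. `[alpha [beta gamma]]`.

[[[market [river glass]] kiln] warden]

Whole compound: head "warden", modifier "market river glass kiln".
Within "market river glass kiln", the head is "kiln" and the modifier is "market river glass".
Within "market river glass", the head is "glass" (specifically "river glass") and the modifier is "market".
Within "river glass", the head is "glass" and the modifier is "river".
Assembled: [[[market [river glass]] kiln] warden].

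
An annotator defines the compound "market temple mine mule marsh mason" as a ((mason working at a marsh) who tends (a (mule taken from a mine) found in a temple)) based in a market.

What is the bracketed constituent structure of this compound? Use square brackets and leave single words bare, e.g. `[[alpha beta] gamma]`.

[market [[temple [mine mule]] [marsh mason]]]

The outermost head in the paraphrase is "mason" (specifically "temple mine mule marsh mason"), modified by "market".
"temple mine mule marsh mason" → head "mason" (specifically "marsh mason"), modifier "temple mine mule".
"temple mine mule" → head "mule" (specifically "mine mule"), modifier "temple".
"mine mule" → head "mule", modifier "mine".
"marsh mason" → head "mason", modifier "marsh".
Assembled: [market [[temple [mine mule]] [marsh mason]]].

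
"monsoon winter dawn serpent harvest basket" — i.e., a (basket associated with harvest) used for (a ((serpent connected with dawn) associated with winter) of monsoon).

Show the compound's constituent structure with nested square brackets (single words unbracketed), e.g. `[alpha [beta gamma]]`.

[[monsoon [winter [dawn serpent]]] [harvest basket]]

The outermost head in the paraphrase is "basket" (specifically "harvest basket"), modified by "monsoon winter dawn serpent".
Inside "monsoon winter dawn serpent": head "serpent" (specifically "winter dawn serpent"), modifier "monsoon".
Inside "winter dawn serpent": head "serpent" (specifically "dawn serpent"), modifier "winter".
Inside "dawn serpent": head "serpent", modifier "dawn".
Inside "harvest basket": head "basket", modifier "harvest".
Assembled: [[monsoon [winter [dawn serpent]]] [harvest basket]].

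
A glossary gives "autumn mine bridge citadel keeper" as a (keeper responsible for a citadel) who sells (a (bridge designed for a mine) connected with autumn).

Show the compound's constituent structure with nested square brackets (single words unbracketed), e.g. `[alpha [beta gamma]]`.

[[autumn [mine bridge]] [citadel keeper]]

The outermost head in the paraphrase is "keeper" (specifically "citadel keeper"), modified by "autumn mine bridge".
Inside "autumn mine bridge": head "bridge" (specifically "mine bridge"), modifier "autumn".
Inside "mine bridge": head "bridge", modifier "mine".
Inside "citadel keeper": head "keeper", modifier "citadel".
Assembled: [[autumn [mine bridge]] [citadel keeper]].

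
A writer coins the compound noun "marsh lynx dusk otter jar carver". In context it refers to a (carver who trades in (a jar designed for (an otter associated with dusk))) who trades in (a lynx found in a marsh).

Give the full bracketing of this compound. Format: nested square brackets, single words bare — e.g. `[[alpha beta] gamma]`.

[[marsh lynx] [[[dusk otter] jar] carver]]

Whole compound: head "carver" (specifically "dusk otter jar carver"), modifier "marsh lynx".
"marsh lynx" → head "lynx", modifier "marsh".
"dusk otter jar carver" → head "carver", modifier "dusk otter jar".
"dusk otter jar" → head "jar", modifier "dusk otter".
"dusk otter" → head "otter", modifier "dusk".
Assembled: [[marsh lynx] [[[dusk otter] jar] carver]].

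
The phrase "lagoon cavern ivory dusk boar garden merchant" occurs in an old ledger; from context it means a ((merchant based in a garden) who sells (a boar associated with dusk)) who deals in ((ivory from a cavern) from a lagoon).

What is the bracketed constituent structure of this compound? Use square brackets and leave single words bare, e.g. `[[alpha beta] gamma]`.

Whole compound: head "merchant" (specifically "dusk boar garden merchant"), modifier "lagoon cavern ivory".
Within "lagoon cavern ivory", the head is "ivory" (specifically "cavern ivory") and the modifier is "lagoon".
Within "cavern ivory", the head is "ivory" and the modifier is "cavern".
Within "dusk boar garden merchant", the head is "merchant" (specifically "garden merchant") and the modifier is "dusk boar".
Within "dusk boar", the head is "boar" and the modifier is "dusk".
Within "garden merchant", the head is "merchant" and the modifier is "garden".
So the structure is [[lagoon [cavern ivory]] [[dusk boar] [garden merchant]]].

[[lagoon [cavern ivory]] [[dusk boar] [garden merchant]]]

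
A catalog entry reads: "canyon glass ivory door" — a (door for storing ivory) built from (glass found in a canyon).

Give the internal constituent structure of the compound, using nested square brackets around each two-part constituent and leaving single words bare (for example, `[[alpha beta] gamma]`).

[[canyon glass] [ivory door]]

The outermost head in the paraphrase is "door" (specifically "ivory door"), modified by "canyon glass".
Inside "canyon glass": head "glass", modifier "canyon".
Inside "ivory door": head "door", modifier "ivory".
Putting it together: [[canyon glass] [ivory door]].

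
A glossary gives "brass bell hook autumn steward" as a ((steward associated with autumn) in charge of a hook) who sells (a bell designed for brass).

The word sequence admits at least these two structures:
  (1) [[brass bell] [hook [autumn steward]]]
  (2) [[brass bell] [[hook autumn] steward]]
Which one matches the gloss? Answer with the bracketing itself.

The paraphrase's head is the "steward" part ("hook autumn steward"); its modifier is "brass bell".
That top-level split, carried through the inner groups, gives [[brass bell] [hook [autumn steward]]].

[[brass bell] [hook [autumn steward]]]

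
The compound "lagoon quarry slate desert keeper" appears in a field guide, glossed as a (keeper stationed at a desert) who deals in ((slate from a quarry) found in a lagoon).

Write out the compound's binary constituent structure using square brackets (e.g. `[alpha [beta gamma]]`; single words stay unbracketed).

[[lagoon [quarry slate]] [desert keeper]]

The outermost head in the paraphrase is "keeper" (specifically "desert keeper"), modified by "lagoon quarry slate".
"lagoon quarry slate" → head "slate" (specifically "quarry slate"), modifier "lagoon".
"quarry slate" → head "slate", modifier "quarry".
"desert keeper" → head "keeper", modifier "desert".
So the structure is [[lagoon [quarry slate]] [desert keeper]].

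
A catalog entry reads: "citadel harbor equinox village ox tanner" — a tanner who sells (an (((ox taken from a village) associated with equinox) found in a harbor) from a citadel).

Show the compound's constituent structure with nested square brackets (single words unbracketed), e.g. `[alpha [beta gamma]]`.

The outermost head in the paraphrase is "tanner", modified by "citadel harbor equinox village ox".
Inside "citadel harbor equinox village ox": head "ox" (specifically "harbor equinox village ox"), modifier "citadel".
Inside "harbor equinox village ox": head "ox" (specifically "equinox village ox"), modifier "harbor".
Inside "equinox village ox": head "ox" (specifically "village ox"), modifier "equinox".
Inside "village ox": head "ox", modifier "village".
Assembled: [[citadel [harbor [equinox [village ox]]]] tanner].

[[citadel [harbor [equinox [village ox]]]] tanner]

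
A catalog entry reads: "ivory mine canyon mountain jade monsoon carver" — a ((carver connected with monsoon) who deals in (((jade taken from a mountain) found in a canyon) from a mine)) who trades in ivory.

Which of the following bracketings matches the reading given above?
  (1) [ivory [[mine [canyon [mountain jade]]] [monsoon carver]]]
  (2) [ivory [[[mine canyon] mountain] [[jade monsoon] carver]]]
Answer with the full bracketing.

The paraphrase's head is the "carver" part ("mine canyon mountain jade monsoon carver"); its modifier is "ivory".
That top-level split, carried through the inner groups, gives [ivory [[mine [canyon [mountain jade]]] [monsoon carver]]].

[ivory [[mine [canyon [mountain jade]]] [monsoon carver]]]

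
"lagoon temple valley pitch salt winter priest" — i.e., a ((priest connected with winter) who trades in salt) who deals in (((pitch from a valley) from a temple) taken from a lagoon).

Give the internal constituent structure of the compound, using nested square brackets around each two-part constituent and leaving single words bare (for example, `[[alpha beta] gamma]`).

At the top level: head "priest" (specifically "salt winter priest"); modifier "lagoon temple valley pitch".
Within "lagoon temple valley pitch", the head is "pitch" (specifically "temple valley pitch") and the modifier is "lagoon".
Within "temple valley pitch", the head is "pitch" (specifically "valley pitch") and the modifier is "temple".
Within "valley pitch", the head is "pitch" and the modifier is "valley".
Within "salt winter priest", the head is "priest" (specifically "winter priest") and the modifier is "salt".
Within "winter priest", the head is "priest" and the modifier is "winter".
So the structure is [[lagoon [temple [valley pitch]]] [salt [winter priest]]].

[[lagoon [temple [valley pitch]]] [salt [winter priest]]]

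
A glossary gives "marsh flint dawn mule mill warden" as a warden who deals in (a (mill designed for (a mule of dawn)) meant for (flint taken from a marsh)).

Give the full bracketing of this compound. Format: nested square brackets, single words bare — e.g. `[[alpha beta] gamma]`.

[[[marsh flint] [[dawn mule] mill]] warden]

At the top level: head "warden"; modifier "marsh flint dawn mule mill".
Within "marsh flint dawn mule mill", the head is "mill" (specifically "dawn mule mill") and the modifier is "marsh flint".
Within "marsh flint", the head is "flint" and the modifier is "marsh".
Within "dawn mule mill", the head is "mill" and the modifier is "dawn mule".
Within "dawn mule", the head is "mule" and the modifier is "dawn".
So the structure is [[[marsh flint] [[dawn mule] mill]] warden].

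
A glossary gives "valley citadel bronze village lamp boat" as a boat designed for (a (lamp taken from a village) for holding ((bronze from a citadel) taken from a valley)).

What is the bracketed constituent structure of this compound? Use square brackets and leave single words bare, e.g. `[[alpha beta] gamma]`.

Whole compound: head "boat", modifier "valley citadel bronze village lamp".
Within "valley citadel bronze village lamp", the head is "lamp" (specifically "village lamp") and the modifier is "valley citadel bronze".
Within "valley citadel bronze", the head is "bronze" (specifically "citadel bronze") and the modifier is "valley".
Within "citadel bronze", the head is "bronze" and the modifier is "citadel".
Within "village lamp", the head is "lamp" and the modifier is "village".
So the structure is [[[valley [citadel bronze]] [village lamp]] boat].

[[[valley [citadel bronze]] [village lamp]] boat]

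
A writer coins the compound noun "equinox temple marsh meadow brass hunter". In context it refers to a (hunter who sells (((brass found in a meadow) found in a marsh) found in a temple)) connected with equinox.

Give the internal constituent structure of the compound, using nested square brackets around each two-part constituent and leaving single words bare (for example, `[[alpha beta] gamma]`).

[equinox [[temple [marsh [meadow brass]]] hunter]]

The outermost head in the paraphrase is "hunter" (specifically "temple marsh meadow brass hunter"), modified by "equinox".
"temple marsh meadow brass hunter" → head "hunter", modifier "temple marsh meadow brass".
"temple marsh meadow brass" → head "brass" (specifically "marsh meadow brass"), modifier "temple".
"marsh meadow brass" → head "brass" (specifically "meadow brass"), modifier "marsh".
"meadow brass" → head "brass", modifier "meadow".
Assembled: [equinox [[temple [marsh [meadow brass]]] hunter]].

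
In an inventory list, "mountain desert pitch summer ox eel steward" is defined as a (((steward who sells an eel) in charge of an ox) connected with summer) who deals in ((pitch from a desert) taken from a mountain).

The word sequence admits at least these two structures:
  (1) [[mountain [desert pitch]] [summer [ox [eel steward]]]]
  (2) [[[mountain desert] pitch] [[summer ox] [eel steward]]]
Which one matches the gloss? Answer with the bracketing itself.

The paraphrase's head is the "steward" part ("summer ox eel steward"); its modifier is "mountain desert pitch".
That top-level split, carried through the inner groups, gives [[mountain [desert pitch]] [summer [ox [eel steward]]]].

[[mountain [desert pitch]] [summer [ox [eel steward]]]]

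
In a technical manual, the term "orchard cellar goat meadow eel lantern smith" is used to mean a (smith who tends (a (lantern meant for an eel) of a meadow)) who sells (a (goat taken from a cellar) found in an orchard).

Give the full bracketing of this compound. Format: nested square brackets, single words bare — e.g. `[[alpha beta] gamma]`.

Whole compound: head "smith" (specifically "meadow eel lantern smith"), modifier "orchard cellar goat".
Inside "orchard cellar goat": head "goat" (specifically "cellar goat"), modifier "orchard".
Inside "cellar goat": head "goat", modifier "cellar".
Inside "meadow eel lantern smith": head "smith", modifier "meadow eel lantern".
Inside "meadow eel lantern": head "lantern" (specifically "eel lantern"), modifier "meadow".
Inside "eel lantern": head "lantern", modifier "eel".
Putting it together: [[orchard [cellar goat]] [[meadow [eel lantern]] smith]].

[[orchard [cellar goat]] [[meadow [eel lantern]] smith]]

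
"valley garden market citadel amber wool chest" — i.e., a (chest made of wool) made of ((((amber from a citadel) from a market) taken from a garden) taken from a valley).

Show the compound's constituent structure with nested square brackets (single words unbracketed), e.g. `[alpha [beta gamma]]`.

Overall it is a kind of chest (specifically "wool chest"); the modifier is "valley garden market citadel amber".
Within "valley garden market citadel amber", the head is "amber" (specifically "garden market citadel amber") and the modifier is "valley".
Within "garden market citadel amber", the head is "amber" (specifically "market citadel amber") and the modifier is "garden".
Within "market citadel amber", the head is "amber" (specifically "citadel amber") and the modifier is "market".
Within "citadel amber", the head is "amber" and the modifier is "citadel".
Within "wool chest", the head is "chest" and the modifier is "wool".
So the structure is [[valley [garden [market [citadel amber]]]] [wool chest]].

[[valley [garden [market [citadel amber]]]] [wool chest]]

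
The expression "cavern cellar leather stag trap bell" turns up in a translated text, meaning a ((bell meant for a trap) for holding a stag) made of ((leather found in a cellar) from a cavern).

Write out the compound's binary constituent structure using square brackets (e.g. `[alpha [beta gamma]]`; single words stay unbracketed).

At the top level: head "bell" (specifically "stag trap bell"); modifier "cavern cellar leather".
Inside "cavern cellar leather": head "leather" (specifically "cellar leather"), modifier "cavern".
Inside "cellar leather": head "leather", modifier "cellar".
Inside "stag trap bell": head "bell" (specifically "trap bell"), modifier "stag".
Inside "trap bell": head "bell", modifier "trap".
Assembled: [[cavern [cellar leather]] [stag [trap bell]]].

[[cavern [cellar leather]] [stag [trap bell]]]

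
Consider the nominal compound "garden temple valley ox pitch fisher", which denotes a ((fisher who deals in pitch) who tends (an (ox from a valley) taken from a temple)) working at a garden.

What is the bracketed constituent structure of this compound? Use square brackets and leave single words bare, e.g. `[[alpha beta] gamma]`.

[garden [[temple [valley ox]] [pitch fisher]]]

Whole compound: head "fisher" (specifically "temple valley ox pitch fisher"), modifier "garden".
Within "temple valley ox pitch fisher", the head is "fisher" (specifically "pitch fisher") and the modifier is "temple valley ox".
Within "temple valley ox", the head is "ox" (specifically "valley ox") and the modifier is "temple".
Within "valley ox", the head is "ox" and the modifier is "valley".
Within "pitch fisher", the head is "fisher" and the modifier is "pitch".
Putting it together: [garden [[temple [valley ox]] [pitch fisher]]].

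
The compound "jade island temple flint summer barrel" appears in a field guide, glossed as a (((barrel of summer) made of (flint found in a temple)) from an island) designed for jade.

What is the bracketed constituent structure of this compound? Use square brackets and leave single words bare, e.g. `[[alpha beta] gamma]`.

Overall it is a kind of barrel (specifically "island temple flint summer barrel"); the modifier is "jade".
"island temple flint summer barrel" → head "barrel" (specifically "temple flint summer barrel"), modifier "island".
"temple flint summer barrel" → head "barrel" (specifically "summer barrel"), modifier "temple flint".
"temple flint" → head "flint", modifier "temple".
"summer barrel" → head "barrel", modifier "summer".
Assembled: [jade [island [[temple flint] [summer barrel]]]].

[jade [island [[temple flint] [summer barrel]]]]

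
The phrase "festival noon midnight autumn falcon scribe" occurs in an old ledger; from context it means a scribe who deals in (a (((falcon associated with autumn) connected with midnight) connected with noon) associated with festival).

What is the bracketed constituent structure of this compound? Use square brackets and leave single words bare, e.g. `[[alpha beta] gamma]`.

[[festival [noon [midnight [autumn falcon]]]] scribe]

Whole compound: head "scribe", modifier "festival noon midnight autumn falcon".
Inside "festival noon midnight autumn falcon": head "falcon" (specifically "noon midnight autumn falcon"), modifier "festival".
Inside "noon midnight autumn falcon": head "falcon" (specifically "midnight autumn falcon"), modifier "noon".
Inside "midnight autumn falcon": head "falcon" (specifically "autumn falcon"), modifier "midnight".
Inside "autumn falcon": head "falcon", modifier "autumn".
Assembled: [[festival [noon [midnight [autumn falcon]]]] scribe].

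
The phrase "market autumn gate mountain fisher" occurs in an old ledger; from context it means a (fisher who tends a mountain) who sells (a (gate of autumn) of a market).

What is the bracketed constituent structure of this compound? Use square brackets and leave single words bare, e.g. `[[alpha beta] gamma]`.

At the top level: head "fisher" (specifically "mountain fisher"); modifier "market autumn gate".
Inside "market autumn gate": head "gate" (specifically "autumn gate"), modifier "market".
Inside "autumn gate": head "gate", modifier "autumn".
Inside "mountain fisher": head "fisher", modifier "mountain".
So the structure is [[market [autumn gate]] [mountain fisher]].

[[market [autumn gate]] [mountain fisher]]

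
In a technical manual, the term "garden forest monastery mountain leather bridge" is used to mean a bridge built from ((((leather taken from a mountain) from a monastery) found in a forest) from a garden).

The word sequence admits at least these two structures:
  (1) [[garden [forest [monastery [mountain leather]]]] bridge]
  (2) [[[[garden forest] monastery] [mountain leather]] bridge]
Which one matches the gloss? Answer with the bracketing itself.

[[garden [forest [monastery [mountain leather]]]] bridge]

The paraphrase's head is the "bridge" part ("bridge"); its modifier is "garden forest monastery mountain leather".
That top-level split, carried through the inner groups, gives [[garden [forest [monastery [mountain leather]]]] bridge].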